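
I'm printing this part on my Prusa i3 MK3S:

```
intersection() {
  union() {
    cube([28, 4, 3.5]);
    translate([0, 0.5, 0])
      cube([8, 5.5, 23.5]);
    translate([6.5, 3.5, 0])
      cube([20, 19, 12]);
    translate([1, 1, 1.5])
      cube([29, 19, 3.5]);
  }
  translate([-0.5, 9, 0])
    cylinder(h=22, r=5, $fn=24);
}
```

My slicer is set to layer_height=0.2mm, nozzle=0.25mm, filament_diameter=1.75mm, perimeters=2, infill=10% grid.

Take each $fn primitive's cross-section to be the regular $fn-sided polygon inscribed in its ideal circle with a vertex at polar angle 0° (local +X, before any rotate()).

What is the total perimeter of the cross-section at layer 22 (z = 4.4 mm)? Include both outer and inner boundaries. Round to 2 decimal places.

At z = 4.4 mm: the cube is not intersected at this z (z outside [0, 3.5]); the 8×5.5 cube at (0, 0.5) contributes its full rectangle (perimeter 27.00 mm); the cube at (6.5, 3.5) is present — its section is the full 20×19 rectangle (perimeter 78.00 mm); the cube at (1, 1) (footprint 29×19) is included at this height (perimeter 96.00 mm); Combining (union): the regions partially overlap (shared area 365.00 mm²), so the edge portions inside another operand are dropped and the merged outline is re-measured after clipping — boundary = 104.00 mm; the r=5 cylinder at (-0.5, 9) contributes a regular 24-gon of circumradius 5 (perimeter = 2·24·5.000·sin(180°/24) = 31.33 mm); Keeping only the common overlap: the r=5 cylinder at (-0.5, 9) partially overlaps the result so far; clipping to the common part keeps 25.99 mm² — boundary = 24.31 mm. Overall, the cross-section is a single solid region. Total boundary length (outer) = 24.31 mm.

24.31 mm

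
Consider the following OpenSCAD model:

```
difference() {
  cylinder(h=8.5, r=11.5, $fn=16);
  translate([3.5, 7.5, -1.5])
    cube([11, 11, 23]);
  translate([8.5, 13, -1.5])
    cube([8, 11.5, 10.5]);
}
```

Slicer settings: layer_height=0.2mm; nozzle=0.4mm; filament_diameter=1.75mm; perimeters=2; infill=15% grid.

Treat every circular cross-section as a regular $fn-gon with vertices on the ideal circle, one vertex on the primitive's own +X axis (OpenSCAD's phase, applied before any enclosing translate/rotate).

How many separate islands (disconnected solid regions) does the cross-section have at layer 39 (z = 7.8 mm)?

At z = 7.8 mm: the r=11.5 cylinder contributes a regular 16-gon of circumradius 11.5; the cube at (3.5, 7.5) (footprint 11×11) is included at this height; the cube at (8.5, 13) (footprint 8×11.5) is included at this height; After the difference (first − rest): starting from the r=11.5 cylinder, the 11×11 cube at (3.5, 7.5) partially overlaps it — only the 10.04 mm² overlap (of its 121.00 mm²) is removed, clipping the outline; the 8×11.5 cube at (8.5, 13) misses the remaining region (no effect) — 1 connected region. Overall, the cross-section is a single solid region. Island count = 1.

1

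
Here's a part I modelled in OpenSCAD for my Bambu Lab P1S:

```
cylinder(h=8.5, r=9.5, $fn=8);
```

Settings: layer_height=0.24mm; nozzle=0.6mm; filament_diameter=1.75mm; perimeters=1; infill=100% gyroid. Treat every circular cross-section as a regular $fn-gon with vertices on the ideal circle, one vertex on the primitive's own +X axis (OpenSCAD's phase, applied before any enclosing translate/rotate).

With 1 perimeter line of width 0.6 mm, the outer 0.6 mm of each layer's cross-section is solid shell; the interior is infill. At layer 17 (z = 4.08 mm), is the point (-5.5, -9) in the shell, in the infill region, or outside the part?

outside

At z = 4.08 mm: the r=9.5 cylinder gives a regular 8-gon of circumradius 9.5 (constant along its height). Overall, the cross-section is a single solid region. The nearest boundary edge runs (-6.72, -6.72)→(-0.00, -9.50); distance from the point to it = 1.64 mm. The point is not inside any of the regions above, so it lies outside the cross-section (1.64 mm from the nearest boundary).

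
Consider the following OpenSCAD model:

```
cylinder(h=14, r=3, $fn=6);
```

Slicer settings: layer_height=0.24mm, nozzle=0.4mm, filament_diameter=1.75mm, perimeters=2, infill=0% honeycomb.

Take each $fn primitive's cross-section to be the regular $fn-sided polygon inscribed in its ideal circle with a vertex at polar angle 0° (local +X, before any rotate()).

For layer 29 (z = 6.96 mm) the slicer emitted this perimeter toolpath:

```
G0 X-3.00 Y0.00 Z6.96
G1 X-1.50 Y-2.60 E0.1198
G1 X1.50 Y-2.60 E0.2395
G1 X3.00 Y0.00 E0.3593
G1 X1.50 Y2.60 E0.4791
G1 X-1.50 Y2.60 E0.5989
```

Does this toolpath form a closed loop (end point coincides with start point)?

no

Start point (G0): (-3.00, 0.00). End point (last G1): the path does not return to the start — open.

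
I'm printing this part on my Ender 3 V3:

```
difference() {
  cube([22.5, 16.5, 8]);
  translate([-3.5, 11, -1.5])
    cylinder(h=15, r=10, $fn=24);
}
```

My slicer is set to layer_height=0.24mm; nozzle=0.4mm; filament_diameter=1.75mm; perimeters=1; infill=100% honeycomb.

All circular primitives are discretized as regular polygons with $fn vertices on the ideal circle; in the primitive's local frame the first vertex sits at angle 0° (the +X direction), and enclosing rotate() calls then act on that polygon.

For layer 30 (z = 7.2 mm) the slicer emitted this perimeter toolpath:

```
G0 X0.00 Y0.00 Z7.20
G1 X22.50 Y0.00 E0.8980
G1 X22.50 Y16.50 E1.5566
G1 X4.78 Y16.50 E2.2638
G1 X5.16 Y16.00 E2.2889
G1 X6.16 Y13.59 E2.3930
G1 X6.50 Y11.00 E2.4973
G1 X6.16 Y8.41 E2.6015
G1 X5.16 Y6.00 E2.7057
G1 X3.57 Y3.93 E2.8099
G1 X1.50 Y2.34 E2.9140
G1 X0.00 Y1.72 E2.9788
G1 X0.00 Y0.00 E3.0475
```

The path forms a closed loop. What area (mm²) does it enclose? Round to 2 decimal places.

295.16 mm²

Apply the shoelace formula to the sequence of (X, Y) vertices; enclosed area = 295.16 mm².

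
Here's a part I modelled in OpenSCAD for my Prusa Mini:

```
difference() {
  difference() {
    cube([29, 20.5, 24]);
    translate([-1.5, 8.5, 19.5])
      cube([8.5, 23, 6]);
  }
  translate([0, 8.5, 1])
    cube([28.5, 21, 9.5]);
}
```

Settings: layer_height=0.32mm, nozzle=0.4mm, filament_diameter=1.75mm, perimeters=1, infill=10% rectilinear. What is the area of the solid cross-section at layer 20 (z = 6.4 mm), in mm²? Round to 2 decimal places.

At z = 6.4 mm: the 29×20.5 cube contributes its full rectangle (area 594.50 mm²); the cube at (-1.5, 8.5) is absent (z outside [19.5, 25.5]); Subtracting the remaining from the first: none of the subtracted shapes is present at this height, so the 29×20.5 cube is unchanged — area = 594.50 mm²; the cube at (0, 8.5) (footprint 28.5×21) is included at this height (area 598.50 mm²); After the difference (first − rest): starting from that combined region (594.50 mm²), the 28.5×21 cube at (0, 8.5) partially overlaps it — only the 342.00 mm² overlap (of its 598.50 mm²) is removed, clipping the outline — area = 252.50 mm². Overall, the cross-section is a single solid region. Net area = 252.50 mm².

252.50 mm²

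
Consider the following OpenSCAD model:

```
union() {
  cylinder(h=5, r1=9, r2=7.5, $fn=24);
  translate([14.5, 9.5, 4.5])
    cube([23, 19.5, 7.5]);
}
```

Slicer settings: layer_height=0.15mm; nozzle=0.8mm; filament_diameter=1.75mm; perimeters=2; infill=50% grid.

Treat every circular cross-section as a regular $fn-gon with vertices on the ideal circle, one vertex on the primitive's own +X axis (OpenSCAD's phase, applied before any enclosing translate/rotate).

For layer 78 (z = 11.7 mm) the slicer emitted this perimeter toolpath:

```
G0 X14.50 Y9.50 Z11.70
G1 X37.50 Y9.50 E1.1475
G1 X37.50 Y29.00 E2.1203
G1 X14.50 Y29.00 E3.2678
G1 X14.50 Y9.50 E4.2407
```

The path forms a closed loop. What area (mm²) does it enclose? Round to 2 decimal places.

448.50 mm²

Apply the shoelace formula to the sequence of (X, Y) vertices; enclosed area = 448.50 mm².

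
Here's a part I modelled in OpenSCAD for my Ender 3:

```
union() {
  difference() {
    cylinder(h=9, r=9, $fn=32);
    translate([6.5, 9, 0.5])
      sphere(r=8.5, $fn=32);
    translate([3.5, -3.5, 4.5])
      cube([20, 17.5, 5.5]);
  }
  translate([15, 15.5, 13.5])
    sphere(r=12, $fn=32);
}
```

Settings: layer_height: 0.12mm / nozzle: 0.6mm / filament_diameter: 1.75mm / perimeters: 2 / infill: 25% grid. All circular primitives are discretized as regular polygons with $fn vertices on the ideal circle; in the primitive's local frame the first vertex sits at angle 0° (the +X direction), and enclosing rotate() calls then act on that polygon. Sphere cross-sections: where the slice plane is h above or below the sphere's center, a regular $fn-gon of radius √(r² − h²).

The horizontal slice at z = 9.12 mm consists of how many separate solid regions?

1

At z = 9.12 mm: the cylinder is not intersected at this z (z outside [0, 9]); the sphere at (6.5, 9) is not intersected at this z (|z−center|=8.620 > r=8.5); the cube at (3.5, -3.5) is present — its section is the full 20×17.5 rectangle; After the difference (first − rest): the first operand is absent here, so nothing remains; the r=12 sphere at (15, 15.5) contributes a regular 32-gon of circumradius √(12²−4.38²) = 11.172; Taking the union: only the r=12 sphere at (15, 15.5) is present, so the union is just that shape — 1 connected region. The result has 1 disconnected region.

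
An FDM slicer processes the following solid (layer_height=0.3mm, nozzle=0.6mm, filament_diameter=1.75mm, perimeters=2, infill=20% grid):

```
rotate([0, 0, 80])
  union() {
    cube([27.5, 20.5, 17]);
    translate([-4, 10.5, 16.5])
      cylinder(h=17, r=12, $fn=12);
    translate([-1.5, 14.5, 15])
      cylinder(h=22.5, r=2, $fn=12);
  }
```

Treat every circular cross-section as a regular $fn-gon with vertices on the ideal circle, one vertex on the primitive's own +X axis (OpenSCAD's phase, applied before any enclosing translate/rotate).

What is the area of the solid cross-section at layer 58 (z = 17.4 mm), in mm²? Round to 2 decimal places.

At z = 17.4 mm: the cube does not reach this height (z outside [0, 17]); the r=12 cylinder at (-4, 10.5) contributes a regular 12-gon of circumradius 12 (area = (12/2)·12.000²·sin(360°/12) = 432.00 mm²); the r=2 cylinder at (-1.5, 14.5) gives a regular 12-gon of circumradius 2 (constant along its height) (area = (12/2)·2.000²·sin(360°/12) = 12.00 mm²); Combining (union): the r=2 cylinder at (-1.5, 14.5) lies entirely inside the r=12 cylinder at (-4, 10.5), so the union is just the r=12 cylinder at (-4, 10.5) — area = 432.00 mm²; (whole slice rotated 80° about Z — lengths, areas and connectivity unchanged). Overall, the cross-section is a single solid region. Net area = 432.00 mm².

432.00 mm²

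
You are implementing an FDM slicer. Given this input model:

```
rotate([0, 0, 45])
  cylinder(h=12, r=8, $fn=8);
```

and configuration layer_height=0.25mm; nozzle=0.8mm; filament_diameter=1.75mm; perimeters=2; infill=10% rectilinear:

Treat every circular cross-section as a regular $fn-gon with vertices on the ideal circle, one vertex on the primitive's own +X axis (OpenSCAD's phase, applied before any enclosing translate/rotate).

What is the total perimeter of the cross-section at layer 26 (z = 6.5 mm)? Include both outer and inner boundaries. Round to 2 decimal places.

At z = 6.5 mm: the r=8 cylinder gives a regular 8-gon of circumradius 8 (constant along its height) (perimeter = 2·8·8.000·sin(180°/8) = 48.98 mm); (whole slice rotated 45° about Z — lengths, areas and connectivity unchanged). Overall, the cross-section is a single solid region. Total boundary length (outer) = 48.98 mm.

48.98 mm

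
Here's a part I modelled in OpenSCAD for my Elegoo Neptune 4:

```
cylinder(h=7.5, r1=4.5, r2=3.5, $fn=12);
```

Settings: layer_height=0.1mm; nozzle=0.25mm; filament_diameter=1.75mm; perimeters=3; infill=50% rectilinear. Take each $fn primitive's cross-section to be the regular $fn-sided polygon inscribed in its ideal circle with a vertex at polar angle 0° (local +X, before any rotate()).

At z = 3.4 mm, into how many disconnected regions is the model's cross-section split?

At z = 3.4 mm: the cone contributes a regular 12-gon of circumradius 4.047 (interpolated between r1=4.5 and r2=3.5 at t=0.453). The result has 1 disconnected region.

1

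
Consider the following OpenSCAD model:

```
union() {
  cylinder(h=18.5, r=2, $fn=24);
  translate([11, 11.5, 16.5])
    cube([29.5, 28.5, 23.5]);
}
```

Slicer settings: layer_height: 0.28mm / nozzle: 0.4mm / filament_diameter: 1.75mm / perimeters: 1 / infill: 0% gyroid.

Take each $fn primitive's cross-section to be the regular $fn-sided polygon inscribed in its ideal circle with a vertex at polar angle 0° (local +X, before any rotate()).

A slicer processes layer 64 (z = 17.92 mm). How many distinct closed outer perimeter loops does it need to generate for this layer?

2

At z = 17.92 mm: the r=2 cylinder gives a regular 24-gon of circumradius 2 (constant along its height); the cube at (11, 11.5) (footprint 29.5×28.5) is included at this height; Merging all regions: the 2 present regions are separate (no shared area or edge), so areas and boundary lengths simply add and each stays a separate island — 2 connected regions. The result has 2 disconnected regions.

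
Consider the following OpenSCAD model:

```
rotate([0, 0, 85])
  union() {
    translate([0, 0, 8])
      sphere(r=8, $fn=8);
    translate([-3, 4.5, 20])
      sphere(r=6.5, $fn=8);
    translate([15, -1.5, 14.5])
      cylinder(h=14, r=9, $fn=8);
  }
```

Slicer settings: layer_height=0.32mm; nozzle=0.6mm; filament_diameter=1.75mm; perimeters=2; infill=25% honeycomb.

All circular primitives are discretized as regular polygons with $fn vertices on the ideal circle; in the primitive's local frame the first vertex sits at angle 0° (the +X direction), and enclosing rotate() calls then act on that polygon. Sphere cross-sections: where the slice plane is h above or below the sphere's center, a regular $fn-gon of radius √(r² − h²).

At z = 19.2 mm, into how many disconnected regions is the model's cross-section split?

2

At z = 19.2 mm: the sphere is not intersected at this z (|z−center|=11.200 > r=8); the r=6.5 sphere at (-3, 4.5) slices to a regular 8-gon of circumradius 6.451 (√(r²−h²) with h=0.8 from center); the r=9 cylinder at (15, -1.5) contributes a regular 8-gon of circumradius 9; Combining (union): the 2 present regions are separate (no shared area or edge), so areas and boundary lengths simply add and each stays a separate island — 2 connected regions; (whole slice rotated 85° about Z — lengths, areas and connectivity unchanged). The result has 2 disconnected regions.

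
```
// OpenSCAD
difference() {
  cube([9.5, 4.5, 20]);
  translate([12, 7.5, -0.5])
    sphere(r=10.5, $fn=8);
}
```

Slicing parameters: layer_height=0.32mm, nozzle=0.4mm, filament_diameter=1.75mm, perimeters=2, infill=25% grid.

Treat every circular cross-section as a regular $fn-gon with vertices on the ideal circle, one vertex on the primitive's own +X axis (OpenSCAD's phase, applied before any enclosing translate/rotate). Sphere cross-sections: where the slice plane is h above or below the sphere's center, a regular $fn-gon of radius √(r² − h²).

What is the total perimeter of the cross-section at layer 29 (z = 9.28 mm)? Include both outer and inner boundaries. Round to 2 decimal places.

28.00 mm

At z = 9.28 mm: the cube (footprint 9.5×4.5) is included at this height (perimeter 28.00 mm); the r=10.5 sphere at (12, 7.5) slices to a regular 8-gon of circumradius 3.821 (√(r²−h²) with h=9.78 from center) (perimeter = 2·8·3.821·sin(180°/8) = 23.40 mm); Taking the first minus the rest: starting from the 9.5×4.5 cube, the r=10.5 sphere at (12, 7.5) misses the remaining region (no effect) — boundary = 28.00 mm. Overall, the cross-section is a single solid region. Total boundary length (outer) = 28.00 mm.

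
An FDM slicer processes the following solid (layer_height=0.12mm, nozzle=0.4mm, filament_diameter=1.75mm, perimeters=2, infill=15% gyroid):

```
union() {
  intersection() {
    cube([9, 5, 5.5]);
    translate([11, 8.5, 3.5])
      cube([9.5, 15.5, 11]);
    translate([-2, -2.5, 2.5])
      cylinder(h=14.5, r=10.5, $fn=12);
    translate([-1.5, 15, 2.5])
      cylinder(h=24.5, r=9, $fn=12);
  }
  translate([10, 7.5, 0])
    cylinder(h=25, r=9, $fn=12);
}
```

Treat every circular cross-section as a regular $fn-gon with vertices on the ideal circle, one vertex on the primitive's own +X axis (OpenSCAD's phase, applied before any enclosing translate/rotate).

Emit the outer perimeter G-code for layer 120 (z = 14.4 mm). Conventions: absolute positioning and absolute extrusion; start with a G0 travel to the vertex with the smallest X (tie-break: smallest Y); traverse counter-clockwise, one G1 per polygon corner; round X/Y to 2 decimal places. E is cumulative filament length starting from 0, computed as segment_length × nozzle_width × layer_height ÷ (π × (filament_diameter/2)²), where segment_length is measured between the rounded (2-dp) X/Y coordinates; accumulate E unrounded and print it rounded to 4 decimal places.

G0 X1.00 Y7.50 Z14.40
G1 X2.21 Y3.00 E0.0930
G1 X5.50 Y-0.29 E0.1858
G1 X10.00 Y-1.50 E0.2788
G1 X14.50 Y-0.29 E0.3718
G1 X17.79 Y3.00 E0.4647
G1 X19.00 Y7.50 E0.5577
G1 X17.79 Y12.00 E0.6507
G1 X14.50 Y15.29 E0.7435
G1 X10.00 Y16.50 E0.8365
G1 X5.50 Y15.29 E0.9295
G1 X2.21 Y12.00 E1.0223
G1 X1.00 Y7.50 E1.1153

At z = 14.4 mm: the cube is absent (z outside [0, 5.5]); the cube at (11, 8.5) (footprint 9.5×15.5) is included at this height; the cylinder at (-2, -2.5): section is a regular 12-gon, circumradius r=10.5; the r=9 cylinder at (-1.5, 15) gives a regular 12-gon of circumradius 9 (constant along its height); Taking the intersection: at least one operand is absent at this height, so nothing remains; the r=9 cylinder at (10, 7.5) gives a regular 12-gon of circumradius 9 (constant along its height); Combining (union): only the r=9 cylinder at (10, 7.5) is present, so the union is just that shape — 1 connected region. The outline is a single polygon with 12 vertices. Extrusion per mm of travel: 0.4 × 0.12 / (π × 0.875²) = 0.019956. Accumulating E over each segment gives final E = 1.1153.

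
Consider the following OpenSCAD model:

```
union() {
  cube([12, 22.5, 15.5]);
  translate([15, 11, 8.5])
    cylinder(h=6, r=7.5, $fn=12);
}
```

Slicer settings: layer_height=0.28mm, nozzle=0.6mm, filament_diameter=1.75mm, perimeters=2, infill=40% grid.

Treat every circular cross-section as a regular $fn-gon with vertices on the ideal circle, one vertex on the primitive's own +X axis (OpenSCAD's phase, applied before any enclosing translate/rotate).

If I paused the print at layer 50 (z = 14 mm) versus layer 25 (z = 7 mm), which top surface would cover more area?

Layer 50 (z = 14): the cube (footprint 12×22.5) is included at this height (area 270.00 mm²); the cylinder at (15, 11): section is a regular 12-gon, circumradius r=7.5 (area = (12/2)·7.500²·sin(360°/12) = 168.75 mm²); Merging all regions: the regions partially overlap — summed areas 438.75 mm² minus the doubly-counted overlap 41.79 mm² gives 396.96 mm² — area = 396.96 mm². So its area = 396.96 mm². Layer 25 (z = 7): the cube (footprint 12×22.5) is included at this height (area 270.00 mm²); the cylinder at (15, 11) is absent (z outside [8.5, 14.5]); Taking the union: only the 12×22.5 cube is present, so the union is just that shape — area = 270.00 mm². So its area = 270.00 mm². Layer 50 is larger (396.96 vs 270.00 mm²).

layer 50 (z = 14 mm)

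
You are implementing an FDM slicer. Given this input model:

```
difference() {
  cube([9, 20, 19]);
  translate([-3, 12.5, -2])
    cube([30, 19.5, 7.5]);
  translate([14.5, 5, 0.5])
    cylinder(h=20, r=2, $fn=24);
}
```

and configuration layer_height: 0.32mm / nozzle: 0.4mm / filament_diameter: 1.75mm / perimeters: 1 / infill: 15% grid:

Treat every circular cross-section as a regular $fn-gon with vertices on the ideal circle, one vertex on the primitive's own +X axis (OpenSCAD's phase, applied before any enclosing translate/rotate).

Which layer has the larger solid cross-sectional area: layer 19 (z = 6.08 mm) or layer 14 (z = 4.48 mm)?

Layer 19 (z = 6.08): the 9×20 cube contributes its full rectangle (area 180.00 mm²); the cube at (-3, 12.5) is absent (z outside [-2, 5.5]); the r=2 cylinder at (14.5, 5) contributes a regular 24-gon of circumradius 2 (area = (24/2)·2.000²·sin(360°/24) = 12.42 mm²); Subtracting the remaining from the first: starting from the 9×20 cube (180.00 mm²), the r=2 cylinder at (14.5, 5) misses the remaining region (no effect) — area = 180.00 mm². So its area = 180.00 mm². Layer 14 (z = 4.48): the cube (footprint 9×20) is included at this height (area 180.00 mm²); the cube at (-3, 12.5) is present — its section is the full 30×19.5 rectangle (area 585.00 mm²); the r=2 cylinder at (14.5, 5) gives a regular 24-gon of circumradius 2 (constant along its height) (area = (24/2)·2.000²·sin(360°/24) = 12.42 mm²); Taking the first minus the rest: starting from the 9×20 cube (180.00 mm²), the 30×19.5 cube at (-3, 12.5) partially overlaps it — only the 67.50 mm² overlap (of its 585.00 mm²) is removed, clipping the outline; the r=2 cylinder at (14.5, 5) misses the remaining region (no effect) — area = 112.50 mm². So its area = 112.50 mm². Layer 19 is larger (180.00 vs 112.50 mm²).

layer 19 (z = 6.08 mm)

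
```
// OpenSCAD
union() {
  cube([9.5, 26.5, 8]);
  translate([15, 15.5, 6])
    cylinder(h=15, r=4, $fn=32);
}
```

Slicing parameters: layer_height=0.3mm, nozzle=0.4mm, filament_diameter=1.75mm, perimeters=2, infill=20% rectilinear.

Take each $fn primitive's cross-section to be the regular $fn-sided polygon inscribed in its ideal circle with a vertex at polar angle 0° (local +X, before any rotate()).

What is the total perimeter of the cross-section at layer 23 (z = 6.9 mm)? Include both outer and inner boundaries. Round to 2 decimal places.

At z = 6.9 mm: the cube is present — its section is the full 9.5×26.5 rectangle (perimeter 72.00 mm); the r=4 cylinder at (15, 15.5) contributes a regular 32-gon of circumradius 4 (perimeter = 2·32·4.000·sin(180°/32) = 25.09 mm); Combining (union): the 2 present regions are separate (no shared area or edge), so areas and boundary lengths simply add and each stays a separate island — boundary = 97.09 mm. Overall, the cross-section has 2 separate islands. Total boundary length (outer) = 97.09 mm.

97.09 mm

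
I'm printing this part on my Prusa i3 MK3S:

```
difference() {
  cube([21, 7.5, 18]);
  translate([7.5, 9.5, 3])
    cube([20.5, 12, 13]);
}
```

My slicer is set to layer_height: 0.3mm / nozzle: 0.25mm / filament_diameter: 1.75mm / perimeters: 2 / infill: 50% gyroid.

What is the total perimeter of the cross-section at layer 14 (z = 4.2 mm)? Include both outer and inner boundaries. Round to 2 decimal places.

57.00 mm

At z = 4.2 mm: the cube (footprint 21×7.5) is included at this height (perimeter 57.00 mm); the cube at (7.5, 9.5) (footprint 20.5×12) is included at this height (perimeter 65.00 mm); Subtracting the remaining from the first: starting from the 21×7.5 cube, the 20.5×12 cube at (7.5, 9.5) misses the remaining region (no effect) — boundary = 57.00 mm. Overall, the cross-section is a single solid region. Total boundary length (outer) = 57.00 mm.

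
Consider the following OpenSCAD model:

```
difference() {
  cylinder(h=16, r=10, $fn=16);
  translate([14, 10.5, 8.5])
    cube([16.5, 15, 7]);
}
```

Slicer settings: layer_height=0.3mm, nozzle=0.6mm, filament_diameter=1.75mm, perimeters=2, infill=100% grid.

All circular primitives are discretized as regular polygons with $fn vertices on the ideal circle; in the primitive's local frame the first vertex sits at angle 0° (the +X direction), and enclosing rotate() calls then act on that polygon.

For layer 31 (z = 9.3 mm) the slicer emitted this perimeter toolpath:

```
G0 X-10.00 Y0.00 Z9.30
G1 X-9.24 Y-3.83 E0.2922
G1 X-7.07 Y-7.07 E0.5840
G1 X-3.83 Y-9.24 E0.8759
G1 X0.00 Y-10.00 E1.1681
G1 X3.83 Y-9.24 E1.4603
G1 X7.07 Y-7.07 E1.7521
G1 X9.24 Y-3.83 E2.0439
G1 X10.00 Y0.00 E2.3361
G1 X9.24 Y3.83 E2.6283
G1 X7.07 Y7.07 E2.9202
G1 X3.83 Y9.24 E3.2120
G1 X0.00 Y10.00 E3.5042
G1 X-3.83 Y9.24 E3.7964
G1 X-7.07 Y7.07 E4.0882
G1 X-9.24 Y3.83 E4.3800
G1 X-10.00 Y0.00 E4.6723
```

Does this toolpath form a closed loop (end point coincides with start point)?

yes

Start point (G0): (-10.00, 0.00). End point (last G1): the path returns to the start — closed.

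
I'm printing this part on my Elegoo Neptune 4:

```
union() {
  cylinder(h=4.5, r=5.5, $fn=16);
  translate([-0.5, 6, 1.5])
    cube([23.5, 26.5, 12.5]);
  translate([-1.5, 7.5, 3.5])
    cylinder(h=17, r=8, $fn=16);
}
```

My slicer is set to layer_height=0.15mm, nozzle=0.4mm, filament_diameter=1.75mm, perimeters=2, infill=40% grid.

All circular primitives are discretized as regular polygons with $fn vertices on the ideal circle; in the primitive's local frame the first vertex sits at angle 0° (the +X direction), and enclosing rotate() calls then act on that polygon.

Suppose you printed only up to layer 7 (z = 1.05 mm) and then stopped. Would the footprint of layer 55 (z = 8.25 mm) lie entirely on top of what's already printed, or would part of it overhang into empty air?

part overhangs

Compare the two slices. At z = 1.05: the r=5.5 cylinder contributes a regular 16-gon of circumradius 5.5 (area = (16/2)·5.500²·sin(360°/16) = 92.61 mm²); the cube at (-0.5, 6) is absent (z outside [1.5, 14]); the cylinder at (-1.5, 7.5) does not reach this height (z outside [3.5, 20.5]); Combining (union): only the r=5.5 cylinder is present, so the union is just that shape — area = 92.61 mm². At z = 8.25: the cylinder is not intersected at this z (z outside [0, 4.5]); the cube at (-0.5, 6) (footprint 23.5×26.5) is included at this height (area 622.75 mm²); the r=8 cylinder at (-1.5, 7.5) gives a regular 16-gon of circumradius 8 (constant along its height) (area = (16/2)·8.000²·sin(360°/16) = 195.93 mm²); Taking the union: the regions partially overlap — summed areas 818.68 mm² minus the doubly-counted overlap 51.36 mm² gives 767.32 mm² — area = 767.32 mm². Checking containment: at z = 8.25 the cross-section extends beyond the z = 1.05 cross-section by about 725.28 mm².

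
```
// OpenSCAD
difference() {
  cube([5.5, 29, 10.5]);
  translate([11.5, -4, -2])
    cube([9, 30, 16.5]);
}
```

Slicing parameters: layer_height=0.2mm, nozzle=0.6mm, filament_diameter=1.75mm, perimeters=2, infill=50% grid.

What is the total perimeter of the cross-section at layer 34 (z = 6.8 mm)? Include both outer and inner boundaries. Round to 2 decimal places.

69.00 mm

At z = 6.8 mm: the cube is present — its section is the full 5.5×29 rectangle (perimeter 69.00 mm); the 9×30 cube at (11.5, -4) contributes its full rectangle (perimeter 78.00 mm); Taking the first minus the rest: starting from the 5.5×29 cube, the 9×30 cube at (11.5, -4) misses the remaining region (no effect) — boundary = 69.00 mm. Overall, the cross-section is a single solid region. Total boundary length (outer) = 69.00 mm.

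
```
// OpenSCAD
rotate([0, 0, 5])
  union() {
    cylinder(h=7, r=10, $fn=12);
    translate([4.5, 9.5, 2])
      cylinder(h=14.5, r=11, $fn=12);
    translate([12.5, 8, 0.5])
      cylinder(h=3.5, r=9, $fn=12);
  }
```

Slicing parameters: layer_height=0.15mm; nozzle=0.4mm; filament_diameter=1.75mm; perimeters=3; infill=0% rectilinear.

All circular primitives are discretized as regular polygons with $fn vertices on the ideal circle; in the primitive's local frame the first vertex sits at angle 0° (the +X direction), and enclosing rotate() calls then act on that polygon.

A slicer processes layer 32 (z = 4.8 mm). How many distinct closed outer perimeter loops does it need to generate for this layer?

1

At z = 4.8 mm: the r=10 cylinder gives a regular 12-gon of circumradius 10 (constant along its height); the r=11 cylinder at (4.5, 9.5) gives a regular 12-gon of circumradius 11 (constant along its height); the cylinder at (12.5, 8) is not intersected at this z (z outside [0.5, 4]); Merging all regions: the regions partially overlap (shared area 124.54 mm²), so overlapping operands fuse into one piece — 1 connected region; (whole slice rotated 5° about Z — lengths, areas and connectivity unchanged). The result has 1 disconnected region.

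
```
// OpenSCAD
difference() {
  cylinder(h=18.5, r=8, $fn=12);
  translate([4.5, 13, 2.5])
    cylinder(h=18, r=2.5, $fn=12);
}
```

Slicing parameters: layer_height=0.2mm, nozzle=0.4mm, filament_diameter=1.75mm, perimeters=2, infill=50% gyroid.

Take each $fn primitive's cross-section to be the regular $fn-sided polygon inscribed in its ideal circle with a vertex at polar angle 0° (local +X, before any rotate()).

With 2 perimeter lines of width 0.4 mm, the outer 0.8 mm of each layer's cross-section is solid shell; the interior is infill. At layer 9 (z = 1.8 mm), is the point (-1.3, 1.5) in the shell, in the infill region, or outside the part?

At z = 1.8 mm: the r=8 cylinder contributes a regular 12-gon of circumradius 8; the cylinder at (4.5, 13) is not intersected at this z (z outside [2.5, 20.5]); After the difference (first − rest): none of the subtracted shapes is present at this height, so the r=8 cylinder is unchanged — 1 connected region. Overall, the cross-section is a single solid region. The nearest boundary edge runs (-4.00, 6.93)→(-6.93, 4.00); distance from the point to it = 5.75 mm. The point is inside the cross-section and 5.75 mm from the nearest boundary — more than the 0.8 mm shell width (2 × 0.4), so it's in the infill interior.

infill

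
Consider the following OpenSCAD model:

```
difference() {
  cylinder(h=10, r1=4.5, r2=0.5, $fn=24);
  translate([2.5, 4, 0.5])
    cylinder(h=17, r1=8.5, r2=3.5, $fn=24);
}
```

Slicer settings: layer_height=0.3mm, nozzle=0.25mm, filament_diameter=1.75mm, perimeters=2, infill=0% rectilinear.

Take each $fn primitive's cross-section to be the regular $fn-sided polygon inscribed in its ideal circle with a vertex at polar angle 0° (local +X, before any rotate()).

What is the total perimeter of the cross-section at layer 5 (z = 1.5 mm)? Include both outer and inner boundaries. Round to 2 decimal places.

9.51 mm

At z = 1.5 mm: the cone: at t=0.150 of its height the radius interpolates to r₁+(r₂−r₁)t = 3.900, giving a regular 24-gon of that circumradius (perimeter = 2·24·3.900·sin(180°/24) = 24.43 mm); the cone at (2.5, 4) contributes a regular 24-gon of circumradius 8.206 (interpolated between r1=8.5 and r2=3.5 at t=0.059) (perimeter = 2·24·8.206·sin(180°/24) = 51.41 mm); Subtracting the remaining from the first: starting from the cone, the cone at (2.5, 4) partially overlaps it — only the 45.85 mm² overlap (of its 209.14 mm²) is removed, clipping the outline — boundary = 9.51 mm. Overall, the cross-section is a single solid region. Total boundary length (outer) = 9.51 mm.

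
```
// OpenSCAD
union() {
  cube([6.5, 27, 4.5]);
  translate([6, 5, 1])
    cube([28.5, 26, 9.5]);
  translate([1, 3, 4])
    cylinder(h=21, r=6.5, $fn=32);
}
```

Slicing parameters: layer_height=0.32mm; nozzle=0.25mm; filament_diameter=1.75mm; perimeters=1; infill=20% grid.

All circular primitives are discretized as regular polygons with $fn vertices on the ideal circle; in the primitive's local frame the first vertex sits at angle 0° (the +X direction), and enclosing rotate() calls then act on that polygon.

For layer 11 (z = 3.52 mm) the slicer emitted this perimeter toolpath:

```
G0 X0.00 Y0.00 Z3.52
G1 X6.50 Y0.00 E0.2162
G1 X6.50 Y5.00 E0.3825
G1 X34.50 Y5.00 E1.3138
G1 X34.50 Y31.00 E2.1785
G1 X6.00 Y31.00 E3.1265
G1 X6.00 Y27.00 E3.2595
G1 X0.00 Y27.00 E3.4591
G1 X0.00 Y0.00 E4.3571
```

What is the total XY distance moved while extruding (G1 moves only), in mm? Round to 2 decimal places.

131.00 mm

Sum the Euclidean lengths of each G1 segment: total = 131.00 mm.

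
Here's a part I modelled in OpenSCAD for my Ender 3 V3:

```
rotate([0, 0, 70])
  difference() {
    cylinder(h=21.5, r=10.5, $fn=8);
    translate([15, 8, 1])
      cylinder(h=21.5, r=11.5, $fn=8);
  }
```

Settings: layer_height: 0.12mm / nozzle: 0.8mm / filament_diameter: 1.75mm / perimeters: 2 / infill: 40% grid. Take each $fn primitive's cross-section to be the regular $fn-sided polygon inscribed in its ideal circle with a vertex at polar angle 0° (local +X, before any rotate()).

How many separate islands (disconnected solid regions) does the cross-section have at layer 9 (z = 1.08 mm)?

At z = 1.08 mm: the cylinder: section is a regular 8-gon, circumradius r=10.5; the r=11.5 cylinder at (15, 8) gives a regular 8-gon of circumradius 11.5 (constant along its height); Subtracting the remaining from the first: starting from the r=10.5 cylinder, the r=11.5 cylinder at (15, 8) partially overlaps it — only the 33.04 mm² overlap (of its 374.06 mm²) is removed, clipping the outline — 1 connected region; (whole slice rotated 70° about Z — lengths, areas and connectivity unchanged). Overall, the cross-section is a single solid region. Island count = 1.

1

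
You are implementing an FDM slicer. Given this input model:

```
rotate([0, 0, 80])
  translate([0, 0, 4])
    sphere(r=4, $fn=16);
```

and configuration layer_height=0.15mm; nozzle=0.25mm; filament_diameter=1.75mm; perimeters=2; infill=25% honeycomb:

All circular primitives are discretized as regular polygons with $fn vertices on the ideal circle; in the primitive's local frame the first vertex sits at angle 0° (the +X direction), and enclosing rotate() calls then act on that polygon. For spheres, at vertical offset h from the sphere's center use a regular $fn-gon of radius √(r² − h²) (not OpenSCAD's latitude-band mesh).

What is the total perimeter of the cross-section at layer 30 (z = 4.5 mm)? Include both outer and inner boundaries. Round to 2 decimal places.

At z = 4.5 mm: the r=4 sphere slices to a regular 16-gon of circumradius 3.969 (√(r²−h²) with h=0.5 from center) (perimeter = 2·16·3.969·sin(180°/16) = 24.78 mm); (rotated 80° about Z; rotation is an isometry so areas/perimeters/island counts are preserved). Overall, the cross-section is a single solid region. Total boundary length (outer) = 24.78 mm.

24.78 mm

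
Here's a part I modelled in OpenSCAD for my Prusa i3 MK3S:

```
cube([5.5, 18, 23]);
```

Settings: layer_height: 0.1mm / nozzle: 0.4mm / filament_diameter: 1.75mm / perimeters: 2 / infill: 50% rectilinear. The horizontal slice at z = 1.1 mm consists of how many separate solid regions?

1

At z = 1.1 mm: the cube (footprint 5.5×18) is included at this height. The result has 1 disconnected region.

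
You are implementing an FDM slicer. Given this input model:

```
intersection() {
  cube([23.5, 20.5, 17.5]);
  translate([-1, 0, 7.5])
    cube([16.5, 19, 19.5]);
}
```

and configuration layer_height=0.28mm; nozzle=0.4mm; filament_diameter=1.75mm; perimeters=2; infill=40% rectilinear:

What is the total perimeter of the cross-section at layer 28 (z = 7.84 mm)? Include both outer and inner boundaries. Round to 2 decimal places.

At z = 7.84 mm: the cube (footprint 23.5×20.5) is included at this height (perimeter 88.00 mm); the cube at (-1, 0) (footprint 16.5×19) is included at this height (perimeter 71.00 mm); Taking the intersection: the 16.5×19 cube at (-1, 0) partially overlaps the 23.5×20.5 cube; clipping to the common part keeps 294.50 mm² — boundary = 69.00 mm. Overall, the cross-section is a single solid region. Total boundary length (outer) = 69.00 mm.

69.00 mm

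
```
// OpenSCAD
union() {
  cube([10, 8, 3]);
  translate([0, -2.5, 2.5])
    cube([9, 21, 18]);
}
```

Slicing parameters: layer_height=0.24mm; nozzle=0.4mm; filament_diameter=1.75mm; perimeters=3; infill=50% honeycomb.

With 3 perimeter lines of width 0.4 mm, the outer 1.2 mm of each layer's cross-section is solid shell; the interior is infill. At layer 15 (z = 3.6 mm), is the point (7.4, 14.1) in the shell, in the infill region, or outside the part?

At z = 3.6 mm: the cube is not intersected at this z (z outside [0, 3]); the cube at (0, -2.5) (footprint 9×21) is included at this height; Taking the union: only the 9×21 cube at (0, -2.5) is present, so the union is just that shape — 1 connected region. Overall, the cross-section is a single solid region. The nearest boundary edge runs (9.00, -2.50)→(9.00, 18.50); distance from the point to it = 1.60 mm. The point is inside the cross-section and 1.60 mm from the nearest boundary — more than the 1.2 mm shell width (3 × 0.4), so it's in the infill interior.

infill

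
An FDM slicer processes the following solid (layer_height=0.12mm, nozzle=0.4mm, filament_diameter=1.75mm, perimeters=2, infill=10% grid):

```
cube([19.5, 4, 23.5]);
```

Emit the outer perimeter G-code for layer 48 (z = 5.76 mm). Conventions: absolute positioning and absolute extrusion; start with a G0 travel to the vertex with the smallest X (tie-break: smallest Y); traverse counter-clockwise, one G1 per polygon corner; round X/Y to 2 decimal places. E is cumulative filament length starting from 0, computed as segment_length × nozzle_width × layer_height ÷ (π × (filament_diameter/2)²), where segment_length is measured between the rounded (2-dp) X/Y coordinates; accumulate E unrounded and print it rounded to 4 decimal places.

G0 X0.00 Y0.00 Z5.76
G1 X19.50 Y0.00 E0.3891
G1 X19.50 Y4.00 E0.4690
G1 X0.00 Y4.00 E0.8581
G1 X0.00 Y0.00 E0.9379

At z = 5.76 mm: the 19.5×4 cube contributes its full rectangle. The outline is a single polygon with 4 vertices. Extrusion per mm of travel: 0.4 × 0.12 / (π × 0.875²) = 0.019956. Accumulating E over each segment gives final E = 0.9379.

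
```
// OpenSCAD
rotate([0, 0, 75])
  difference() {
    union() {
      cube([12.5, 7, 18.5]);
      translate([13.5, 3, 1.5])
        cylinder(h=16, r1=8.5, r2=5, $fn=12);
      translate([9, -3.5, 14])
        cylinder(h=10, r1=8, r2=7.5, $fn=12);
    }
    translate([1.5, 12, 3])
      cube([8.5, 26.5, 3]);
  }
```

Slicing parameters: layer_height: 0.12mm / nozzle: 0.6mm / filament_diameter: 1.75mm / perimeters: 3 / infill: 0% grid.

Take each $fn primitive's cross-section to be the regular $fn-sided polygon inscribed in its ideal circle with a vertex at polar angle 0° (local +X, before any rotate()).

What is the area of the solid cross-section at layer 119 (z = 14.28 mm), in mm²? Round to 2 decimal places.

289.29 mm²

At z = 14.28 mm: the 12.5×7 cube contributes its full rectangle (area 87.50 mm²); the cone at (13.5, 3) contributes a regular 12-gon of circumradius 5.704 (interpolated between r1=8.5 and r2=5 at t=0.799) (area = (12/2)·5.704²·sin(360°/12) = 97.62 mm²); the cone at (9, -3.5) contributes a regular 12-gon of circumradius 7.986 (interpolated between r1=8 and r2=7.5 at t=0.028) (area = (12/2)·7.986²·sin(360°/12) = 191.33 mm²); Combining (union): the regions partially overlap — summed areas 376.45 mm² minus the doubly-counted overlap 87.16 mm² gives 289.29 mm² — area = 289.29 mm²; the cube at (1.5, 12) does not reach this height (z outside [3, 6]); After the difference (first − rest): none of the subtracted shapes is present at this height, so the result so far is unchanged — area = 289.29 mm²; (whole slice rotated 75° about Z — lengths, areas and connectivity unchanged). Overall, the cross-section is a single solid region. Net area = 289.29 mm².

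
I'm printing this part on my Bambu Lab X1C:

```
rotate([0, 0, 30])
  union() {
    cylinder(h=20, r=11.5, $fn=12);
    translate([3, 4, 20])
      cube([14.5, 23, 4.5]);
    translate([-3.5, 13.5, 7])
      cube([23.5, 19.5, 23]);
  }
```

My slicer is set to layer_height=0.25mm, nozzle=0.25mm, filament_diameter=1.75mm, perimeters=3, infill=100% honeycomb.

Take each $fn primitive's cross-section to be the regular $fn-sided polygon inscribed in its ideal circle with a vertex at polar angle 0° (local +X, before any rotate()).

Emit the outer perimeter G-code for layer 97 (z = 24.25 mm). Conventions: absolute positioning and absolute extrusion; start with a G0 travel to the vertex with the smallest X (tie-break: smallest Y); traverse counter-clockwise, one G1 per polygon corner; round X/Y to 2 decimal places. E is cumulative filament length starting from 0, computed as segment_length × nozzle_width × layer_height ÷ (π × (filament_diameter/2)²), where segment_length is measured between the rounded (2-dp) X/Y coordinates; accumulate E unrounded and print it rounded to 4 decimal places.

At z = 24.25 mm: the cylinder does not reach this height (z outside [0, 20]); the cube at (3, 4) (footprint 14.5×23) is included at this height; the cube at (-3.5, 13.5) is present — its section is the full 23.5×19.5 rectangle; Taking the union: the regions partially overlap (shared area 195.75 mm²), so overlapping operands fuse into one piece — 1 connected region; (whole slice rotated 30° about Z — lengths, areas and connectivity unchanged). The outline is a single polygon with 8 vertices. Extrusion per mm of travel: 0.25 × 0.25 / (π × 0.875²) = 0.025984. Accumulating E over each segment gives final E = 2.7285.

G0 X-19.53 Y26.83 Z24.25
G1 X-9.78 Y9.94 E0.5068
G1 X-4.15 Y13.19 E0.6757
G1 X0.60 Y4.96 E0.9226
G1 X13.16 Y12.21 E1.2994
G1 X8.41 Y20.44 E1.5463
G1 X10.57 Y21.69 E1.6112
G1 X0.82 Y38.58 E2.1179
G1 X-19.53 Y26.83 E2.7285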